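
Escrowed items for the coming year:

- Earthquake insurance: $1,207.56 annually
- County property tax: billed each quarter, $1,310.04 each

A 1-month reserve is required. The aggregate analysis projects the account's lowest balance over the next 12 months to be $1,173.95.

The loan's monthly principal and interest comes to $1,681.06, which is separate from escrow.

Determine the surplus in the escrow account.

$636.64

Earthquake insurance: $1,207.56
County property tax: $1,310.04 × 4 = $5,240.16
Yearly total = $1,207.56 + $5,240.16 = $6,447.72
Per month = $6,447.72 / 12 = $537.31
Required reserve = 1 × $537.31 = $537.31
Surplus = $1,173.95 − $537.31 = $636.64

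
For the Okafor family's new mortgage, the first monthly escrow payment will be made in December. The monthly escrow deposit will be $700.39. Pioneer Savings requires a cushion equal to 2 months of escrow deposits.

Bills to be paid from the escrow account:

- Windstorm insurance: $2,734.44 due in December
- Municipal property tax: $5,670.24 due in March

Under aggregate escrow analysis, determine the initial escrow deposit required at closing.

$7,003.90

Cushion = 2 × $700.39 = $1,400.78
Trial balance (start $0, +$700.39 each month, − disbursements):
  Dec: +$700.39 − $2,734.44 → -$2,034.05
  Jan: +$700.39 → -$1,333.66
  Feb: +$700.39 → -$633.27
  Mar: +$700.39 − $5,670.24 → -$5,603.12
  Apr: +$700.39 → -$4,902.73
  May: +$700.39 → -$4,202.34
  Jun: +$700.39 → -$3,501.95
  Jul: +$700.39 → -$2,801.56
  Aug: +$700.39 → -$2,101.17
  Sep: +$700.39 → -$1,400.78
  Oct: +$700.39 → -$700.39
  Nov: +$700.39 → $0.00
Lowest trial balance = -$5,603.12 (Mar)
Initial deposit = cushion − low point = $1,400.78 − (-$5,603.12) = $7,003.90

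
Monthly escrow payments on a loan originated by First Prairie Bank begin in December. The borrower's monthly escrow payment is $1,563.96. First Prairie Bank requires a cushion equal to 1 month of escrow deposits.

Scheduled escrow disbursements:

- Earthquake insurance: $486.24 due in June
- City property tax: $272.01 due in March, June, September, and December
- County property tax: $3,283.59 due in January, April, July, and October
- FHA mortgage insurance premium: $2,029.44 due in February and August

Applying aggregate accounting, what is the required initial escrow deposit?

$3,127.92

Cushion = 1 × $1,563.96 = $1,563.96
Trial balance (start $0, +$1,563.96 each month, − disbursements):
  Dec: +$1,563.96 − $272.01 → $1,291.95
  Jan: +$1,563.96 − $3,283.59 → -$427.68
  Feb: +$1,563.96 − $2,029.44 → -$893.16
  Mar: +$1,563.96 − $272.01 → $398.79
  Apr: +$1,563.96 − $3,283.59 → -$1,320.84
  May: +$1,563.96 → $243.12
  Jun: +$1,563.96 − $758.25 → $1,048.83
  Jul: +$1,563.96 − $3,283.59 → -$670.80
  Aug: +$1,563.96 − $2,029.44 → -$1,136.28
  Sep: +$1,563.96 − $272.01 → $155.67
  Oct: +$1,563.96 − $3,283.59 → -$1,563.96
  Nov: +$1,563.96 → $0.00
Lowest trial balance = -$1,563.96 (Oct)
Initial deposit = cushion − low point = $1,563.96 − (-$1,563.96) = $3,127.92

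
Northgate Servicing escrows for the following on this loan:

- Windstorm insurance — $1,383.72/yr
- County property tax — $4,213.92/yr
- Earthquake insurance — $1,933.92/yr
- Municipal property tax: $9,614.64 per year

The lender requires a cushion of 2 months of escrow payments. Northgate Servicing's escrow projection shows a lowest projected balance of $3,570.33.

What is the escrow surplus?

Windstorm insurance: $1,383.72/yr
County property tax: $4,213.92/yr
Earthquake insurance: $1,933.92/yr
Municipal property tax: $9,614.64/yr
Total per year = $1,383.72 + $4,213.92 + $1,933.92 + $9,614.64 = $17,146.20
Monthly = $17,146.20 ÷ 12 = $1,428.85
Required cushion = 2 × $1,428.85 = $2,857.70
Excess over cushion: $3,570.33 − $2,857.70 = $712.63

$712.63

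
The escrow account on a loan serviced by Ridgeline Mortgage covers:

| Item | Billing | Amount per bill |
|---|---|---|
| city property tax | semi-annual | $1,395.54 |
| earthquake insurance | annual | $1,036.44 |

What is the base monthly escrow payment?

City property tax: $1,395.54 × 2 = $2,791.08
Earthquake insurance: $1,036.44
Total per year = $2,791.08 + $1,036.44 = $3,827.52
Base monthly escrow = $3,827.52 / 12 = $318.96

$318.96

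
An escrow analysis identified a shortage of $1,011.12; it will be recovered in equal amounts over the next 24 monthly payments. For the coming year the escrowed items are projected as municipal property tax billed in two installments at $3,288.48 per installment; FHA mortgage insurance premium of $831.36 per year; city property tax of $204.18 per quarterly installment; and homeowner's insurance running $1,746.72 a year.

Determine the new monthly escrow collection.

$873.11

Municipal property tax — $3,288.48 × 2 = $6,576.96 per year
FHA mortgage insurance premium — $831.36 per year
City property tax — $204.18 × 4 = $816.72 per year
Homeowner's insurance — $1,746.72 per year
Total annual escrow = $6,576.96 + $831.36 + $816.72 + $1,746.72 = $9,971.76
Base monthly escrow = $9,971.76 ÷ 12 = $830.98
Shortage per month = $1,011.12 ÷ 24 = $42.13
Adjusted monthly = $830.98 + $42.13 = $873.11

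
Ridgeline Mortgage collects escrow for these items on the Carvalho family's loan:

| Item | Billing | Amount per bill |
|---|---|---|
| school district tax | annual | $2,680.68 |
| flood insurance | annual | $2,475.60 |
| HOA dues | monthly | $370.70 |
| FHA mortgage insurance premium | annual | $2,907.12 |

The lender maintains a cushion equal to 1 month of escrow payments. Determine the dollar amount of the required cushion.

$1,042.65

School district tax: $2,680.68/yr
Flood insurance: $2,475.60/yr
HOA dues: $370.70 × 12 = $4,448.40/yr
FHA mortgage insurance premium: $2,907.12/yr
Annual escrow total = $12,511.80
Per month = $12,511.80 / 12 = $1,042.65
Cushion = 1 × $1,042.65 = $1,042.65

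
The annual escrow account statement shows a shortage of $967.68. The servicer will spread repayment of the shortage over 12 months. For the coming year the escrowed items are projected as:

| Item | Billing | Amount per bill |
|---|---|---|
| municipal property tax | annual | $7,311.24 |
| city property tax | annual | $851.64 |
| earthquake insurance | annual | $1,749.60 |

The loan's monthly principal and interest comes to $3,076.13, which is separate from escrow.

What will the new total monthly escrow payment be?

Municipal property tax — $7,311.24
City property tax — $851.64
Earthquake insurance — $1,749.60
Total annual escrow = $9,912.48
Per month = $9,912.48 / 12 = $826.04
Shortage spread = $967.68 ÷ 12 = $80.64/mo
Adjusted monthly = $826.04 + $80.64 = $906.68

$906.68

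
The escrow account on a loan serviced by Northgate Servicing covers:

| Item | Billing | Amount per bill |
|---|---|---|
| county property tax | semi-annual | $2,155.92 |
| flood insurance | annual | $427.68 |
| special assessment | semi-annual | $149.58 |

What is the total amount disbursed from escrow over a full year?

County property tax = $2,155.92 × 2 = $4,311.84
Flood insurance = $427.68
Special assessment = $149.58 × 2 = $299.16
Total annual escrow = $5,038.68

$5,038.68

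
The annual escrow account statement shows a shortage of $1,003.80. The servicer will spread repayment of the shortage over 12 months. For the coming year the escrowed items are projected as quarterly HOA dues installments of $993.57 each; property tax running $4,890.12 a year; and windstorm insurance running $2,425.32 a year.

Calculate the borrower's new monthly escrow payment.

$1,024.46

HOA dues — $993.57 × 4 = $3,974.28/yr
Property tax — $4,890.12/yr
Windstorm insurance — $2,425.32/yr
Annual escrow total = $3,974.28 + $4,890.12 + $2,425.32 = $11,289.72
Monthly escrow = $11,289.72 / 12 = $940.81
Shortage per month = $1,003.80 ÷ 12 = $83.65
Adjusted monthly = $940.81 + $83.65 = $1,024.46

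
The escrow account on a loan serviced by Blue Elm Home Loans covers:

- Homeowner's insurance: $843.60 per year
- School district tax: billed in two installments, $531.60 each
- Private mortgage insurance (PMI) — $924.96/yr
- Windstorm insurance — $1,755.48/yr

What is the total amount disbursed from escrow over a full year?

Homeowner's insurance — $843.60 annually
School district tax — $531.60 × 2 = $1,063.20 annually
Private mortgage insurance (PMI) — $924.96 annually
Windstorm insurance — $1,755.48 annually
Yearly total = $843.60 + $1,063.20 + $924.96 + $1,755.48 = $4,587.24

$4,587.24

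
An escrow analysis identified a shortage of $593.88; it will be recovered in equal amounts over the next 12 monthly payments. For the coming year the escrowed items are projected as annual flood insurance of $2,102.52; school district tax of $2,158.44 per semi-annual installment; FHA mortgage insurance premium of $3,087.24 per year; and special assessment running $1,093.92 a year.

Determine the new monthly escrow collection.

$932.87

Flood insurance — $2,102.52/yr
School district tax — $2,158.44 × 2 = $4,316.88/yr
FHA mortgage insurance premium — $3,087.24/yr
Special assessment — $1,093.92/yr
Annual escrow total = $10,600.56
Per month = $10,600.56 / 12 = $883.38
Monthly shortage recovery: $593.88 / 12 = $49.49
Adjusted monthly = $883.38 + $49.49 = $932.87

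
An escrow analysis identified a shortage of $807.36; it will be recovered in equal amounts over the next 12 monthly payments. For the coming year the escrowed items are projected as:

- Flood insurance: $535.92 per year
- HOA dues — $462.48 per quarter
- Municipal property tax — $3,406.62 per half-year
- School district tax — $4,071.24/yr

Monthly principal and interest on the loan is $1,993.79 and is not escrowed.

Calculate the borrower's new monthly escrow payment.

$1,173.14

Flood insurance: $535.92
HOA dues: $462.48 × 4 = $1,849.92
Municipal property tax: $3,406.62 × 2 = $6,813.24
School district tax: $4,071.24
Combined annual = $13,270.32
Base monthly escrow = $13,270.32 ÷ 12 = $1,105.86
Shortage per month = $807.36 / 12 = $67.28
Adjusted monthly = $1,105.86 + $67.28 = $1,173.14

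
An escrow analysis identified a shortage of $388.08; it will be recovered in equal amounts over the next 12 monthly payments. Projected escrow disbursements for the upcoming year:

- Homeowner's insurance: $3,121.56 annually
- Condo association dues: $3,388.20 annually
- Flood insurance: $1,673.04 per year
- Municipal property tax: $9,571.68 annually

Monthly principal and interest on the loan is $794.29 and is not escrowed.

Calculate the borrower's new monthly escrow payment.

$1,511.88

Homeowner's insurance = $3,121.56/yr
Condo association dues = $3,388.20/yr
Flood insurance = $1,673.04/yr
Municipal property tax = $9,571.68/yr
Yearly total = $3,121.56 + $3,388.20 + $1,673.04 + $9,571.68 = $17,754.48
Per month = $17,754.48 ÷ 12 = $1,479.54
Shortage spread = $388.08 / 12 = $32.34/mo
Adjusted monthly = $1,479.54 + $32.34 = $1,511.88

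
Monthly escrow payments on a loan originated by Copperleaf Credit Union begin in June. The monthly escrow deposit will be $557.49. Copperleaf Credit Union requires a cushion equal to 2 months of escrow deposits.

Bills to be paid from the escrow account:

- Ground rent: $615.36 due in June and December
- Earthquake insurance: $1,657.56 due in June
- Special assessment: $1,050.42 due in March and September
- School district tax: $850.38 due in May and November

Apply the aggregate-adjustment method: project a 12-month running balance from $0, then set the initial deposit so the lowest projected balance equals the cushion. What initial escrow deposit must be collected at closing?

Cushion = 2 × $557.49 = $1,114.98
Trial balance (start $0, +$557.49 each month, − disbursements):
  Jun: +$557.49 − $2,272.92 → -$1,715.43
  Jul: +$557.49 → -$1,157.94
  Aug: +$557.49 → -$600.45
  Sep: +$557.49 − $1,050.42 → -$1,093.38
  Oct: +$557.49 → -$535.89
  Nov: +$557.49 − $850.38 → -$828.78
  Dec: +$557.49 − $615.36 → -$886.65
  Jan: +$557.49 → -$329.16
  Feb: +$557.49 → $228.33
  Mar: +$557.49 − $1,050.42 → -$264.60
  Apr: +$557.49 → $292.89
  May: +$557.49 − $850.38 → $0.00
Lowest trial balance = -$1,715.43 (Jun)
Initial deposit = cushion − low point = $1,114.98 − (-$1,715.43) = $2,830.41

$2,830.41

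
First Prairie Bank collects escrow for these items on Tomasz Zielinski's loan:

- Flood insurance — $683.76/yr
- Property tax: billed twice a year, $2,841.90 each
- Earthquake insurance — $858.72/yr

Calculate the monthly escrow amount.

$602.19

Flood insurance — $683.76 annually
Property tax — $2,841.90 × 2 = $5,683.80 annually
Earthquake insurance — $858.72 annually
Yearly total = $683.76 + $5,683.80 + $858.72 = $7,226.28
Monthly = $7,226.28 / 12 = $602.19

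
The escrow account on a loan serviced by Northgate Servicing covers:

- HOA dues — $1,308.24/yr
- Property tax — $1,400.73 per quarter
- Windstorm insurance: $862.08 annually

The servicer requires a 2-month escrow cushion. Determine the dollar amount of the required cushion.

$1,295.54

HOA dues — $1,308.24 annually
Property tax — $1,400.73 × 4 = $5,602.92 annually
Windstorm insurance — $862.08 annually
Total annual escrow = $1,308.24 + $5,602.92 + $862.08 = $7,773.24
Monthly escrow = $7,773.24 ÷ 12 = $647.77
Cushion = 2 × $647.77 = $1,295.54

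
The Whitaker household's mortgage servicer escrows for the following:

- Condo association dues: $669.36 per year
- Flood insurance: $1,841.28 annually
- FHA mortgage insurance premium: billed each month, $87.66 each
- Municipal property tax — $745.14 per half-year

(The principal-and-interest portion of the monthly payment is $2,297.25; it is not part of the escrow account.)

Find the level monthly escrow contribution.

Condo association dues — $669.36 per year
Flood insurance — $1,841.28 per year
FHA mortgage insurance premium — $87.66 × 12 = $1,051.92 per year
Municipal property tax — $745.14 × 2 = $1,490.28 per year
Total annual escrow = $5,052.84
Monthly escrow = $5,052.84 ÷ 12 = $421.07

$421.07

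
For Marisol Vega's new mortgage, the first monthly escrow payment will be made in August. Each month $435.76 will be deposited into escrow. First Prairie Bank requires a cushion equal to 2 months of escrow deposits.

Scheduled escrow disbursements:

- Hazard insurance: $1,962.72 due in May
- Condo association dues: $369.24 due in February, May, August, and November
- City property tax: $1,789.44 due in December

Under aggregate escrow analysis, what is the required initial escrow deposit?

Cushion = 2 × $435.76 = $871.52
Trial balance (start $0, +$435.76 each month, − disbursements):
  Aug: +$435.76 − $369.24 → $66.52
  Sep: +$435.76 → $502.28
  Oct: +$435.76 → $938.04
  Nov: +$435.76 − $369.24 → $1,004.56
  Dec: +$435.76 − $1,789.44 → -$349.12
  Jan: +$435.76 → $86.64
  Feb: +$435.76 − $369.24 → $153.16
  Mar: +$435.76 → $588.92
  Apr: +$435.76 → $1,024.68
  May: +$435.76 − $2,331.96 → -$871.52
  Jun: +$435.76 → -$435.76
  Jul: +$435.76 → $0.00
Lowest trial balance = -$871.52 (May)
Initial deposit = cushion − low point = $871.52 − (-$871.52) = $1,743.04

$1,743.04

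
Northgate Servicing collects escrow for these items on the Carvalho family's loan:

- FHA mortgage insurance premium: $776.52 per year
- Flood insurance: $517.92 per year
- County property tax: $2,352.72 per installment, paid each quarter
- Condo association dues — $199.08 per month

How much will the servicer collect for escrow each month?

FHA mortgage insurance premium: $776.52 per year
Flood insurance: $517.92 per year
County property tax: $2,352.72 × 4 = $9,410.88 per year
Condo association dues: $199.08 × 12 = $2,388.96 per year
Combined annual = $776.52 + $517.92 + $9,410.88 + $2,388.96 = $13,094.28
Base monthly escrow = $13,094.28 / 12 = $1,091.19

$1,091.19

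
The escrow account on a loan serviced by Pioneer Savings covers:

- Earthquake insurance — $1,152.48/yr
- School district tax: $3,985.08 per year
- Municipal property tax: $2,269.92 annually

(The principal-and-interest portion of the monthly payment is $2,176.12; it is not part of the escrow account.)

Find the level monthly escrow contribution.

Earthquake insurance: $1,152.48
School district tax: $3,985.08
Municipal property tax: $2,269.92
Total annual escrow = $1,152.48 + $3,985.08 + $2,269.92 = $7,407.48
Monthly escrow = $7,407.48 / 12 = $617.29

$617.29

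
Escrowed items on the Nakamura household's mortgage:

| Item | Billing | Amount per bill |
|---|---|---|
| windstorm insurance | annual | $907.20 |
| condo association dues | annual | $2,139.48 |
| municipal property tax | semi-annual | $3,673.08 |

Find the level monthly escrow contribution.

Windstorm insurance — $907.20
Condo association dues — $2,139.48
Municipal property tax — $3,673.08 × 2 = $7,346.16
Combined annual = $10,392.84
Per month = $10,392.84 ÷ 12 = $866.07

$866.07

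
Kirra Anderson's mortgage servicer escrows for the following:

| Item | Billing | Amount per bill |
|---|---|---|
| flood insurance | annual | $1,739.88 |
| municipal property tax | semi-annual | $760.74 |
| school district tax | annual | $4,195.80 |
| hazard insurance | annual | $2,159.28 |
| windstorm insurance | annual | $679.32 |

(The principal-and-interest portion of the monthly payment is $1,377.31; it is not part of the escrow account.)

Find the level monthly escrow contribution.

Flood insurance — $1,739.88/yr
Municipal property tax — $760.74 × 2 = $1,521.48/yr
School district tax — $4,195.80/yr
Hazard insurance — $2,159.28/yr
Windstorm insurance — $679.32/yr
Combined annual = $10,295.76
Monthly escrow = $10,295.76 ÷ 12 = $857.98

$857.98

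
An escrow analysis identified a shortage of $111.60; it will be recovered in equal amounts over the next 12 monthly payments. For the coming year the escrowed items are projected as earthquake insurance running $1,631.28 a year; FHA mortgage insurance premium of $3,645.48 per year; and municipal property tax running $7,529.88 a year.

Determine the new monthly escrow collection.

$1,076.52

Earthquake insurance = $1,631.28 annually
FHA mortgage insurance premium = $3,645.48 annually
Municipal property tax = $7,529.88 annually
Total annual escrow = $1,631.28 + $3,645.48 + $7,529.88 = $12,806.64
Base monthly escrow = $12,806.64 / 12 = $1,067.22
Shortage spread = $111.60 ÷ 12 = $9.30/mo
New monthly escrow = $1,067.22 + $9.30 = $1,076.52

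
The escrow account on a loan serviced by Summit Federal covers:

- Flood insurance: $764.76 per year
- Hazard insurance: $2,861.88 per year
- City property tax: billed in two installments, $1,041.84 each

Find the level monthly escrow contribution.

$475.86

Flood insurance: $764.76
Hazard insurance: $2,861.88
City property tax: $1,041.84 × 2 = $2,083.68
Total annual escrow = $5,710.32
Per month = $5,710.32 ÷ 12 = $475.86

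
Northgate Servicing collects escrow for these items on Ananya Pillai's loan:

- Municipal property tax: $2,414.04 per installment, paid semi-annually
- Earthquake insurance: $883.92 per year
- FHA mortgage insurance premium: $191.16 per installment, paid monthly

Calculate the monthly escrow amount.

$667.16

Municipal property tax — $2,414.04 × 2 = $4,828.08
Earthquake insurance — $883.92
FHA mortgage insurance premium — $191.16 × 12 = $2,293.92
Yearly total = $4,828.08 + $883.92 + $2,293.92 = $8,005.92
Per month = $8,005.92 / 12 = $667.16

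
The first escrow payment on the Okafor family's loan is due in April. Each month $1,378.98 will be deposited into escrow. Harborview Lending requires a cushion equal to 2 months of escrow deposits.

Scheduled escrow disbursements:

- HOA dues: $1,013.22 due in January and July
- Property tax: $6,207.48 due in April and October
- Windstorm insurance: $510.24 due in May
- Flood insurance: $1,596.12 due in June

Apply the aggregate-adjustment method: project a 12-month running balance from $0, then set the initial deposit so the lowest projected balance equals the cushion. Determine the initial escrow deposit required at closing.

$8,639.64

Cushion = 2 × $1,378.98 = $2,757.96
Trial balance (start $0, +$1,378.98 each month, − disbursements):
  Apr: +$1,378.98 − $6,207.48 → -$4,828.50
  May: +$1,378.98 − $510.24 → -$3,959.76
  Jun: +$1,378.98 − $1,596.12 → -$4,176.90
  Jul: +$1,378.98 − $1,013.22 → -$3,811.14
  Aug: +$1,378.98 → -$2,432.16
  Sep: +$1,378.98 → -$1,053.18
  Oct: +$1,378.98 − $6,207.48 → -$5,881.68
  Nov: +$1,378.98 → -$4,502.70
  Dec: +$1,378.98 → -$3,123.72
  Jan: +$1,378.98 − $1,013.22 → -$2,757.96
  Feb: +$1,378.98 → -$1,378.98
  Mar: +$1,378.98 → $0.00
Lowest trial balance = -$5,881.68 (Oct)
Initial deposit = cushion − low point = $2,757.96 − (-$5,881.68) = $8,639.64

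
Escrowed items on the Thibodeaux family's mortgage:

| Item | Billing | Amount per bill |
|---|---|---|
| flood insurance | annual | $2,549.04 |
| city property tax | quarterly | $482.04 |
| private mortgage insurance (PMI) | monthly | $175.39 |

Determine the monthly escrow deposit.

Flood insurance: $2,549.04
City property tax: $482.04 × 4 = $1,928.16
Private mortgage insurance (PMI): $175.39 × 12 = $2,104.68
Annual escrow total = $2,549.04 + $1,928.16 + $2,104.68 = $6,581.88
Per month = $6,581.88 ÷ 12 = $548.49

$548.49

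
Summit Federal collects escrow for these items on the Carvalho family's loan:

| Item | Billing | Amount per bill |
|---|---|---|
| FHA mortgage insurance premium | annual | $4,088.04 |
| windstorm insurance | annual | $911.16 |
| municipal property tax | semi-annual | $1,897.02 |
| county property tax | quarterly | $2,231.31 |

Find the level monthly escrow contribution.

$1,476.54

FHA mortgage insurance premium: $4,088.04 annually
Windstorm insurance: $911.16 annually
Municipal property tax: $1,897.02 × 2 = $3,794.04 annually
County property tax: $2,231.31 × 4 = $8,925.24 annually
Total annual escrow = $17,718.48
Monthly = $17,718.48 / 12 = $1,476.54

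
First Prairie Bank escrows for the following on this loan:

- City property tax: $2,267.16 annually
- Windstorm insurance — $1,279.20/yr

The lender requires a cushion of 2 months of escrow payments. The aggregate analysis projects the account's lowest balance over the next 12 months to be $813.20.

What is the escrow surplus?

City property tax = $2,267.16/yr
Windstorm insurance = $1,279.20/yr
Yearly total = $2,267.16 + $1,279.20 = $3,546.36
Monthly = $3,546.36 / 12 = $295.53
Required cushion = 2 × $295.53 = $591.06
Excess over cushion: $813.20 − $591.06 = $222.14

$222.14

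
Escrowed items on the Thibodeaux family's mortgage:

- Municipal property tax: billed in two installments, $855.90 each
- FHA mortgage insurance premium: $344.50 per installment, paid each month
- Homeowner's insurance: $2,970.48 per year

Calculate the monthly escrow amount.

Municipal property tax — $855.90 × 2 = $1,711.80/yr
FHA mortgage insurance premium — $344.50 × 12 = $4,134.00/yr
Homeowner's insurance — $2,970.48/yr
Yearly total = $1,711.80 + $4,134.00 + $2,970.48 = $8,816.28
Per month = $8,816.28 ÷ 12 = $734.69

$734.69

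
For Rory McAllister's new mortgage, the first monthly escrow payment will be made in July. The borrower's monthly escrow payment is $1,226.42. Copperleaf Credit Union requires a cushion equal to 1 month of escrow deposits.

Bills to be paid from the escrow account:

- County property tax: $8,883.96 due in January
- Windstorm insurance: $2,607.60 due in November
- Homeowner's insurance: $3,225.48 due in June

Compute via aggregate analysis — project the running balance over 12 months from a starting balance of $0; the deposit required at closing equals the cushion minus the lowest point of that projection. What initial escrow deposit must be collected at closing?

Cushion = 1 × $1,226.42 = $1,226.42
Trial balance (start $0, +$1,226.42 each month, − disbursements):
  Jul: +$1,226.42 → $1,226.42
  Aug: +$1,226.42 → $2,452.84
  Sep: +$1,226.42 → $3,679.26
  Oct: +$1,226.42 → $4,905.68
  Nov: +$1,226.42 − $2,607.60 → $3,524.50
  Dec: +$1,226.42 → $4,750.92
  Jan: +$1,226.42 − $8,883.96 → -$2,906.62
  Feb: +$1,226.42 → -$1,680.20
  Mar: +$1,226.42 → -$453.78
  Apr: +$1,226.42 → $772.64
  May: +$1,226.42 → $1,999.06
  Jun: +$1,226.42 − $3,225.48 → $0.00
Lowest trial balance = -$2,906.62 (Jan)
Initial deposit = cushion − low point = $1,226.42 − (-$2,906.62) = $4,133.04

$4,133.04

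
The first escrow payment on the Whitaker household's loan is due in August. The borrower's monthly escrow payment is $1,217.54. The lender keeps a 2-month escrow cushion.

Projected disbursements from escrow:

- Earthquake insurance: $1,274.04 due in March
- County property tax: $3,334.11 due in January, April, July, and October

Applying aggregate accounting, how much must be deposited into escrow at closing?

Cushion = 2 × $1,217.54 = $2,435.08
Trial balance (start $0, +$1,217.54 each month, − disbursements):
  Aug: +$1,217.54 → $1,217.54
  Sep: +$1,217.54 → $2,435.08
  Oct: +$1,217.54 − $3,334.11 → $318.51
  Nov: +$1,217.54 → $1,536.05
  Dec: +$1,217.54 → $2,753.59
  Jan: +$1,217.54 − $3,334.11 → $637.02
  Feb: +$1,217.54 → $1,854.56
  Mar: +$1,217.54 − $1,274.04 → $1,798.06
  Apr: +$1,217.54 − $3,334.11 → -$318.51
  May: +$1,217.54 → $899.03
  Jun: +$1,217.54 → $2,116.57
  Jul: +$1,217.54 − $3,334.11 → $0.00
Lowest trial balance = -$318.51 (Apr)
Initial deposit = cushion − low point = $2,435.08 − (-$318.51) = $2,753.59

$2,753.59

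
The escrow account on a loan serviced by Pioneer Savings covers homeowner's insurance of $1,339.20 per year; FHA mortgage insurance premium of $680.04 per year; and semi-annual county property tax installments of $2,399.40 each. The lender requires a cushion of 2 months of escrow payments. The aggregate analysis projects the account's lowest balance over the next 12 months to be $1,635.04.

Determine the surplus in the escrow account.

$498.70

Homeowner's insurance — $1,339.20 annually
FHA mortgage insurance premium — $680.04 annually
County property tax — $2,399.40 × 2 = $4,798.80 annually
Total per year = $6,818.04
Monthly escrow = $6,818.04 ÷ 12 = $568.17
Cushion = 2 × $568.17 = $1,136.34
Surplus = $1,635.04 − $1,136.34 = $498.70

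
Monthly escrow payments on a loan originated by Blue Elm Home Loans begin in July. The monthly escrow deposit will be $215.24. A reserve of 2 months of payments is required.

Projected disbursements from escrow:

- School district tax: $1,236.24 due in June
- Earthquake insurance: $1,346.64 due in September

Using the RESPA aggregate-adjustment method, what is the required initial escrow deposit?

$1,131.40

Cushion = 2 × $215.24 = $430.48
Trial balance (start $0, +$215.24 each month, − disbursements):
  Jul: +$215.24 → $215.24
  Aug: +$215.24 → $430.48
  Sep: +$215.24 − $1,346.64 → -$700.92
  Oct: +$215.24 → -$485.68
  Nov: +$215.24 → -$270.44
  Dec: +$215.24 → -$55.20
  Jan: +$215.24 → $160.04
  Feb: +$215.24 → $375.28
  Mar: +$215.24 → $590.52
  Apr: +$215.24 → $805.76
  May: +$215.24 → $1,021.00
  Jun: +$215.24 − $1,236.24 → $0.00
Lowest trial balance = -$700.92 (Sep)
Initial deposit = cushion − low point = $430.48 − (-$700.92) = $1,131.40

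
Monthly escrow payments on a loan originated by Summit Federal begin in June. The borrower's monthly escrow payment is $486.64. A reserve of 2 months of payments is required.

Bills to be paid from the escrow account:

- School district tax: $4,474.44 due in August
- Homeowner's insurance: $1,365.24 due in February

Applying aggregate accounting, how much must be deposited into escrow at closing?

Cushion = 2 × $486.64 = $973.28
Trial balance (start $0, +$486.64 each month, − disbursements):
  Jun: +$486.64 → $486.64
  Jul: +$486.64 → $973.28
  Aug: +$486.64 − $4,474.44 → -$3,014.52
  Sep: +$486.64 → -$2,527.88
  Oct: +$486.64 → -$2,041.24
  Nov: +$486.64 → -$1,554.60
  Dec: +$486.64 → -$1,067.96
  Jan: +$486.64 → -$581.32
  Feb: +$486.64 − $1,365.24 → -$1,459.92
  Mar: +$486.64 → -$973.28
  Apr: +$486.64 → -$486.64
  May: +$486.64 → $0.00
Lowest trial balance = -$3,014.52 (Aug)
Initial deposit = cushion − low point = $973.28 − (-$3,014.52) = $3,987.80

$3,987.80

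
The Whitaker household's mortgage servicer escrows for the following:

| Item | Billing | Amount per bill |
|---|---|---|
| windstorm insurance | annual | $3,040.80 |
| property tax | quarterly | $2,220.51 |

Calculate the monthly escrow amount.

Windstorm insurance — $3,040.80/yr
Property tax — $2,220.51 × 4 = $8,882.04/yr
Total annual escrow = $11,922.84
Base monthly escrow = $11,922.84 ÷ 12 = $993.57

$993.57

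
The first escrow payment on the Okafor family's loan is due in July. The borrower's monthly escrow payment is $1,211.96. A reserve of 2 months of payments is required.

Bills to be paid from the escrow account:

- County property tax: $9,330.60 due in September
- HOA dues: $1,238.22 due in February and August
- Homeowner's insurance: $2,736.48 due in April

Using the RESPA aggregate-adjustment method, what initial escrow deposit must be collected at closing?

Cushion = 2 × $1,211.96 = $2,423.92
Trial balance (start $0, +$1,211.96 each month, − disbursements):
  Jul: +$1,211.96 → $1,211.96
  Aug: +$1,211.96 − $1,238.22 → $1,185.70
  Sep: +$1,211.96 − $9,330.60 → -$6,932.94
  Oct: +$1,211.96 → -$5,720.98
  Nov: +$1,211.96 → -$4,509.02
  Dec: +$1,211.96 → -$3,297.06
  Jan: +$1,211.96 → -$2,085.10
  Feb: +$1,211.96 − $1,238.22 → -$2,111.36
  Mar: +$1,211.96 → -$899.40
  Apr: +$1,211.96 − $2,736.48 → -$2,423.92
  May: +$1,211.96 → -$1,211.96
  Jun: +$1,211.96 → $0.00
Lowest trial balance = -$6,932.94 (Sep)
Initial deposit = cushion − low point = $2,423.92 − (-$6,932.94) = $9,356.86

$9,356.86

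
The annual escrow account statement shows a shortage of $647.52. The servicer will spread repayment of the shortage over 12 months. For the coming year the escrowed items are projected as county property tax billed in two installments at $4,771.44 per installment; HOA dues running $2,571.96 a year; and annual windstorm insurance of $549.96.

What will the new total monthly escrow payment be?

$1,109.36

County property tax — $4,771.44 × 2 = $9,542.88 annually
HOA dues — $2,571.96 annually
Windstorm insurance — $549.96 annually
Total annual escrow = $9,542.88 + $2,571.96 + $549.96 = $12,664.80
Per month = $12,664.80 ÷ 12 = $1,055.40
Monthly shortage recovery: $647.52 ÷ 12 = $53.96
Adjusted monthly = $1,055.40 + $53.96 = $1,109.36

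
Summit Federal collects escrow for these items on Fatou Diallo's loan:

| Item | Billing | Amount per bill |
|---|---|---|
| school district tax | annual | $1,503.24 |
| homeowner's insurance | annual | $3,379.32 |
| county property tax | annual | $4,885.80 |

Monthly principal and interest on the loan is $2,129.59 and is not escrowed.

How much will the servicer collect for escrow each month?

$814.03

School district tax = $1,503.24 annually
Homeowner's insurance = $3,379.32 annually
County property tax = $4,885.80 annually
Annual escrow total = $9,768.36
Base monthly escrow = $9,768.36 / 12 = $814.03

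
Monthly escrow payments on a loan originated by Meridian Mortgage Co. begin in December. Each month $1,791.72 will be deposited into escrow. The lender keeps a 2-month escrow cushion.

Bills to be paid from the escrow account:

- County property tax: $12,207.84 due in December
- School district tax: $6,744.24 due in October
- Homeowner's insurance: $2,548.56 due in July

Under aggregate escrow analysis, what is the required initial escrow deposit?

Cushion = 2 × $1,791.72 = $3,583.44
Trial balance (start $0, +$1,791.72 each month, − disbursements):
  Dec: +$1,791.72 − $12,207.84 → -$10,416.12
  Jan: +$1,791.72 → -$8,624.40
  Feb: +$1,791.72 → -$6,832.68
  Mar: +$1,791.72 → -$5,040.96
  Apr: +$1,791.72 → -$3,249.24
  May: +$1,791.72 → -$1,457.52
  Jun: +$1,791.72 → $334.20
  Jul: +$1,791.72 − $2,548.56 → -$422.64
  Aug: +$1,791.72 → $1,369.08
  Sep: +$1,791.72 → $3,160.80
  Oct: +$1,791.72 − $6,744.24 → -$1,791.72
  Nov: +$1,791.72 → $0.00
Lowest trial balance = -$10,416.12 (Dec)
Initial deposit = cushion − low point = $3,583.44 − (-$10,416.12) = $13,999.56

$13,999.56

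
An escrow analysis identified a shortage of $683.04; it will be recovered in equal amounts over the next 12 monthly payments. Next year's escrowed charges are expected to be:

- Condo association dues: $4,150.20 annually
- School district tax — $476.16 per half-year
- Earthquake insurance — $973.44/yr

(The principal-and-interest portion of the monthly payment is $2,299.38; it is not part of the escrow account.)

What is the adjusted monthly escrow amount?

Condo association dues: $4,150.20 per year
School district tax: $476.16 × 2 = $952.32 per year
Earthquake insurance: $973.44 per year
Total per year = $6,075.96
Monthly = $6,075.96 ÷ 12 = $506.33
Monthly shortage recovery: $683.04 ÷ 12 = $56.92
New monthly escrow = $506.33 + $56.92 = $563.25

$563.25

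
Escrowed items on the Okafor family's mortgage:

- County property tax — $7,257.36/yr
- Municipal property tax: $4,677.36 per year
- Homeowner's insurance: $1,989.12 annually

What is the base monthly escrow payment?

County property tax — $7,257.36 per year
Municipal property tax — $4,677.36 per year
Homeowner's insurance — $1,989.12 per year
Combined annual = $7,257.36 + $4,677.36 + $1,989.12 = $13,923.84
Per month = $13,923.84 / 12 = $1,160.32

$1,160.32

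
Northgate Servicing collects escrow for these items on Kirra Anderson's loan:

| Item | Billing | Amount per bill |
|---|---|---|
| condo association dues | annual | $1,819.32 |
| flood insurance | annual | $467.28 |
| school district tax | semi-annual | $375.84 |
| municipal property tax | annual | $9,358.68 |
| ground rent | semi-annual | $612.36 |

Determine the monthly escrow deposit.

$1,135.14

Condo association dues — $1,819.32 annually
Flood insurance — $467.28 annually
School district tax — $375.84 × 2 = $751.68 annually
Municipal property tax — $9,358.68 annually
Ground rent — $612.36 × 2 = $1,224.72 annually
Annual escrow total = $13,621.68
Base monthly escrow = $13,621.68 / 12 = $1,135.14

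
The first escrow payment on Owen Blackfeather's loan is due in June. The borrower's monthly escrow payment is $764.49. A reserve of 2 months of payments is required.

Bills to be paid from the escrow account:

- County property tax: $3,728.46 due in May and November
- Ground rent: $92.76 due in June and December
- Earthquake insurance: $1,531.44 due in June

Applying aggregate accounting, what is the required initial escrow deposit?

Cushion = 2 × $764.49 = $1,528.98
Trial balance (start $0, +$764.49 each month, − disbursements):
  Jun: +$764.49 − $1,624.20 → -$859.71
  Jul: +$764.49 → -$95.22
  Aug: +$764.49 → $669.27
  Sep: +$764.49 → $1,433.76
  Oct: +$764.49 → $2,198.25
  Nov: +$764.49 − $3,728.46 → -$765.72
  Dec: +$764.49 − $92.76 → -$93.99
  Jan: +$764.49 → $670.50
  Feb: +$764.49 → $1,434.99
  Mar: +$764.49 → $2,199.48
  Apr: +$764.49 → $2,963.97
  May: +$764.49 − $3,728.46 → $0.00
Lowest trial balance = -$859.71 (Jun)
Initial deposit = cushion − low point = $1,528.98 − (-$859.71) = $2,388.69

$2,388.69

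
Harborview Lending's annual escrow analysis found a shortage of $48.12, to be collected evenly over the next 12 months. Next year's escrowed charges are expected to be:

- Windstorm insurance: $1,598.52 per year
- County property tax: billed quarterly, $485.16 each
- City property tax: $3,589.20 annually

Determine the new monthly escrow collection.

$598.04

Windstorm insurance: $1,598.52 per year
County property tax: $485.16 × 4 = $1,940.64 per year
City property tax: $3,589.20 per year
Total annual escrow = $1,598.52 + $1,940.64 + $3,589.20 = $7,128.36
Per month = $7,128.36 / 12 = $594.03
Shortage per month = $48.12 ÷ 12 = $4.01
Adjusted monthly = $594.03 + $4.01 = $598.04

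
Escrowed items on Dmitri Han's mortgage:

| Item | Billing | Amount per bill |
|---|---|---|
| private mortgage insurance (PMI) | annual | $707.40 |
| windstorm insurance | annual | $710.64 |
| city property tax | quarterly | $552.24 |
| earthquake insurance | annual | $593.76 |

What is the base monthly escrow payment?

$351.73

Private mortgage insurance (PMI) — $707.40 annually
Windstorm insurance — $710.64 annually
City property tax — $552.24 × 4 = $2,208.96 annually
Earthquake insurance — $593.76 annually
Yearly total = $4,220.76
Monthly escrow = $4,220.76 / 12 = $351.73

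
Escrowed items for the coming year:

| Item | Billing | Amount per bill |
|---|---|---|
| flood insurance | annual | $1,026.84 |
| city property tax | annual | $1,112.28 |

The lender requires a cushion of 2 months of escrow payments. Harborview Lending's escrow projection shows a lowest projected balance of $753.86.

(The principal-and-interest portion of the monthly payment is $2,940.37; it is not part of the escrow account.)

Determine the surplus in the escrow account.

Flood insurance = $1,026.84 per year
City property tax = $1,112.28 per year
Yearly total = $1,026.84 + $1,112.28 = $2,139.12
Base monthly escrow = $2,139.12 / 12 = $178.26
Required reserve = 2 × $178.26 = $356.52
Surplus = $753.86 − $356.52 = $397.34

$397.34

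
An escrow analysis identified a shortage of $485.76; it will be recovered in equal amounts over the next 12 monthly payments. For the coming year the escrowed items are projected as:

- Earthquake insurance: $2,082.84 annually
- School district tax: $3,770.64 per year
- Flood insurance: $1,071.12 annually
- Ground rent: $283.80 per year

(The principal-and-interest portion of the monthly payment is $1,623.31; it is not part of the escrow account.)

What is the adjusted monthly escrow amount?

Earthquake insurance = $2,082.84/yr
School district tax = $3,770.64/yr
Flood insurance = $1,071.12/yr
Ground rent = $283.80/yr
Yearly total = $2,082.84 + $3,770.64 + $1,071.12 + $283.80 = $7,208.40
Monthly = $7,208.40 ÷ 12 = $600.70
Shortage spread = $485.76 ÷ 12 = $40.48/mo
Adjusted monthly = $600.70 + $40.48 = $641.18

$641.18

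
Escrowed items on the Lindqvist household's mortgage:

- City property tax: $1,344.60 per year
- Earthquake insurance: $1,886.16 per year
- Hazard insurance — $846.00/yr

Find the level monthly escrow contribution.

$339.73

City property tax: $1,344.60/yr
Earthquake insurance: $1,886.16/yr
Hazard insurance: $846.00/yr
Annual escrow total = $4,076.76
Monthly = $4,076.76 / 12 = $339.73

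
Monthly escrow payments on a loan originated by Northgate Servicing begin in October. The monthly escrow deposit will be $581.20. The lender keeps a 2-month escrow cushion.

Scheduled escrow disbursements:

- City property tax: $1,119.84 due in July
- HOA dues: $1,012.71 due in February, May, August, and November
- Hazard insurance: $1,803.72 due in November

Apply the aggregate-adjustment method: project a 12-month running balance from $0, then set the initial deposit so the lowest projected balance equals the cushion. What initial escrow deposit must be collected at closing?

$2,816.43

Cushion = 2 × $581.20 = $1,162.40
Trial balance (start $0, +$581.20 each month, − disbursements):
  Oct: +$581.20 → $581.20
  Nov: +$581.20 − $2,816.43 → -$1,654.03
  Dec: +$581.20 → -$1,072.83
  Jan: +$581.20 → -$491.63
  Feb: +$581.20 − $1,012.71 → -$923.14
  Mar: +$581.20 → -$341.94
  Apr: +$581.20 → $239.26
  May: +$581.20 − $1,012.71 → -$192.25
  Jun: +$581.20 → $388.95
  Jul: +$581.20 − $1,119.84 → -$149.69
  Aug: +$581.20 − $1,012.71 → -$581.20
  Sep: +$581.20 → $0.00
Lowest trial balance = -$1,654.03 (Nov)
Initial deposit = cushion − low point = $1,162.40 − (-$1,654.03) = $2,816.43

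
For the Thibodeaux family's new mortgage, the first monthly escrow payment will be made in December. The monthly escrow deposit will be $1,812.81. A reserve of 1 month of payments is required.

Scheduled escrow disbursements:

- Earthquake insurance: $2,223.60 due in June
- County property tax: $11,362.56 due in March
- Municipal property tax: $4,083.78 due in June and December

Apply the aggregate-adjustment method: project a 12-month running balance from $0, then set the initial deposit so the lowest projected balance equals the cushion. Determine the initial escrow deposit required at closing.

$10,876.86

Cushion = 1 × $1,812.81 = $1,812.81
Trial balance (start $0, +$1,812.81 each month, − disbursements):
  Dec: +$1,812.81 − $4,083.78 → -$2,270.97
  Jan: +$1,812.81 → -$458.16
  Feb: +$1,812.81 → $1,354.65
  Mar: +$1,812.81 − $11,362.56 → -$8,195.10
  Apr: +$1,812.81 → -$6,382.29
  May: +$1,812.81 → -$4,569.48
  Jun: +$1,812.81 − $6,307.38 → -$9,064.05
  Jul: +$1,812.81 → -$7,251.24
  Aug: +$1,812.81 → -$5,438.43
  Sep: +$1,812.81 → -$3,625.62
  Oct: +$1,812.81 → -$1,812.81
  Nov: +$1,812.81 → $0.00
Lowest trial balance = -$9,064.05 (Jun)
Initial deposit = cushion − low point = $1,812.81 − (-$9,064.05) = $10,876.86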